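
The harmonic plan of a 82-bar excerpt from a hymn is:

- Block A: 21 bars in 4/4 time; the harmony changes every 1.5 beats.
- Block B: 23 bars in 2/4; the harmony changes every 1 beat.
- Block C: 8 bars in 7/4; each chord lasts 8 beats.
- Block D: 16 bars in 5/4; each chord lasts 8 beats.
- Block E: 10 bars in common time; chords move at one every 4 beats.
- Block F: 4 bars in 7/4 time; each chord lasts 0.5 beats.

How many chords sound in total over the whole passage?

A: 21·4 = 84 beats, 84/1.5 = 56 chords.
B: 23·2 = 46 beats, 46/1 = 46 chords.
C: 8·7 = 56 beats, 56/8 = 7 chords.
D: 16·5 = 80 beats, 80/8 = 10 chords.
E: 10·4 = 40 beats, 40/4 = 10 chords.
F: 4·7 = 28 beats, 28/0.5 = 56 chords.
Total: 56 + 46 + 7 + 10 + 10 + 56 = 185.

185 chords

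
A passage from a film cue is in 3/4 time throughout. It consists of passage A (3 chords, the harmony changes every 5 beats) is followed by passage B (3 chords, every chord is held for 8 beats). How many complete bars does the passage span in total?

13 bars

A: 3 × 5 = 15 beats = 5 bars.
B: 3 × 8 = 24 beats = 8 bars.
Total: 5 + 8 = 13 bars.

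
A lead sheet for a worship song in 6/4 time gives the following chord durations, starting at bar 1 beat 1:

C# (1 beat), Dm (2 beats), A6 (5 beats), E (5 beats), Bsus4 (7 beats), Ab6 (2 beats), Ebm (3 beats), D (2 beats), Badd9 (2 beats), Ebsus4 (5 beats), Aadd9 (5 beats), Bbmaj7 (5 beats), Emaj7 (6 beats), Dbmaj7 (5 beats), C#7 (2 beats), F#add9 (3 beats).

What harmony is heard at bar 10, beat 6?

Beat 6 of bar 10 is beat (10−1)×6 + 6 = 60 overall.
Running totals: C# ends at 1, Dm ends at 3, A6 ends at 8, E ends at 13, Bsus4 ends at 20, Ab6 ends at 22, Ebm ends at 25, D ends at 27, Badd9 ends at 29, Ebsus4 ends at 34, Aadd9 ends at 39, Bbmaj7 ends at 44, Emaj7 ends at 50, Dbmaj7 ends at 55, C#7 ends at 57, F#add9 ends at 60.
Beat 60 falls within F#add9.

F#add9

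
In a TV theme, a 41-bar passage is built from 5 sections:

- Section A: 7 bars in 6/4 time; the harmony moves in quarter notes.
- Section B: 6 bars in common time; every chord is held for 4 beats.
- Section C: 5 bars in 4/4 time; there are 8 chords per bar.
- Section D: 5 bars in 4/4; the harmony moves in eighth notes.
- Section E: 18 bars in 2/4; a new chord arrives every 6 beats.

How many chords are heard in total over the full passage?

134 chords

A: 7 bars × 6 beats = 42 beats; 1 beat/chord → 42 chords.
B: 6 bars × 4 beats = 24 beats; 4 beats/chord → 6 chords.
C: 5 bars × 4 beats = 20 beats; 0.5 beats/chord → 40 chords.
D: 5 bars × 4 beats = 20 beats; 0.5 beats/chord → 40 chords.
E: 18 bars × 2 beats = 36 beats; 6 beats/chord → 6 chords.
Total: 42 + 6 + 40 + 40 + 6 = 134.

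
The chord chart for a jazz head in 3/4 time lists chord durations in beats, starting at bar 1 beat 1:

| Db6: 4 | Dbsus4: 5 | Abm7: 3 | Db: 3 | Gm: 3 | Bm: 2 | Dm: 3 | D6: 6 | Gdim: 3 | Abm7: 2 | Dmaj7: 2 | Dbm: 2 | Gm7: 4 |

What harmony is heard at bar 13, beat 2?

Dbm

Beat 2 of bar 13 is beat (13−1)×3 + 2 = 38 overall.
Running totals: Db6 ends at 4, Dbsus4 ends at 9, Abm7 ends at 12, Db ends at 15, Gm ends at 18, Bm ends at 20, Dm ends at 23, D6 ends at 29, Gdim ends at 32, Abm7 ends at 34, Dmaj7 ends at 36, Dbm ends at 38.
Beat 38 falls within Dbm.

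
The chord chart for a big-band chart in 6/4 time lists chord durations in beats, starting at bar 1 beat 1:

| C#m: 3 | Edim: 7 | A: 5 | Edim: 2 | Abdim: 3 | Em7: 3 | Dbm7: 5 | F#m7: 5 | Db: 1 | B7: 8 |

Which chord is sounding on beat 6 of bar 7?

Beat 6 of bar 7 is beat (7−1)×6 + 6 = 42 overall.
Running totals: C#m ends at 3, Edim ends at 10, A ends at 15, Edim ends at 17, Abdim ends at 20, Em7 ends at 23, Dbm7 ends at 28, F#m7 ends at 33, Db ends at 34, B7 ends at 42.
Beat 42 falls within B7.

B7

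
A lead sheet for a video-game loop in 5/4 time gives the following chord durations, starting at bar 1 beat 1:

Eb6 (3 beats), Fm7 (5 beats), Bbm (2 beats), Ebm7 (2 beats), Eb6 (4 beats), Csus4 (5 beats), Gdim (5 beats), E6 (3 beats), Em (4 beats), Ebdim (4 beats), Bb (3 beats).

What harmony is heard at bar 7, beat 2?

Beat 2 of bar 7 is beat (7−1)×5 + 2 = 32 overall.
Running totals: Eb6 ends at 3, Fm7 ends at 8, Bbm ends at 10, Ebm7 ends at 12, Eb6 ends at 16, Csus4 ends at 21, Gdim ends at 26, E6 ends at 29, Em ends at 33.
Beat 32 falls within Em.

Em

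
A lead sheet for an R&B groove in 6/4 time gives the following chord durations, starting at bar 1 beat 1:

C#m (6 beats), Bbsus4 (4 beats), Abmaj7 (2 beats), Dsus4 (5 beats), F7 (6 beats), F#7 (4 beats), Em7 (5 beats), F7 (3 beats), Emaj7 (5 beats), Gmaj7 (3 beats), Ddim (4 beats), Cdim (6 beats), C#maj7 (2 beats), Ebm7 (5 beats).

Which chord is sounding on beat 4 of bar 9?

Cdim

Beat 4 of bar 9 is beat (9−1)×6 + 4 = 52 overall.
Running totals: C#m ends at 6, Bbsus4 ends at 10, Abmaj7 ends at 12, Dsus4 ends at 17, F7 ends at 23, F#7 ends at 27, Em7 ends at 32, F7 ends at 35, Emaj7 ends at 40, Gmaj7 ends at 43, Ddim ends at 47, Cdim ends at 53.
Beat 52 falls within Cdim.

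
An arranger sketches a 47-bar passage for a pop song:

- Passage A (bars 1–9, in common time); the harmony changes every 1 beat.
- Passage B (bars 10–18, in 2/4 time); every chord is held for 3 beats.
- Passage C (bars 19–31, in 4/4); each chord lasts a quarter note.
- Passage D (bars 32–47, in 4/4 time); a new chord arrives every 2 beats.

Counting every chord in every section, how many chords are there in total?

A: 9 bars × 4 beats = 36 beats; 1 beat/chord → 36 chords.
B: 9 bars × 2 beats = 18 beats; 3 beats/chord → 6 chords.
C: 13 bars × 4 beats = 52 beats; 1 beat/chord → 52 chords.
D: 16 bars × 4 beats = 64 beats; 2 beats/chord → 32 chords.
Total: 36 + 6 + 52 + 32 = 126.

126 chords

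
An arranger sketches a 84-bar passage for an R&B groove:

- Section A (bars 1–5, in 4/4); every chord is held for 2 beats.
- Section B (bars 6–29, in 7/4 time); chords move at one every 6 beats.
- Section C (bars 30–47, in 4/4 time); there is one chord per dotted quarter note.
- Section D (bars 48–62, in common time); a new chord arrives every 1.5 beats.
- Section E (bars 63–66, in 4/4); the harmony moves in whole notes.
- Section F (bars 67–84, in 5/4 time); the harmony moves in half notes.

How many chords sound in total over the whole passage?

A has 20 beats and chords last 2 each, so 10 chords.
B has 168 beats and chords last 6 each, so 28 chords.
C has 72 beats and chords last 1.5 each, so 48 chords.
D has 60 beats and chords last 1.5 each, so 40 chords.
E has 16 beats and chords last 4 each, so 4 chords.
F has 90 beats and chords last 2 each, so 45 chords.
Total: 10 + 28 + 48 + 40 + 4 + 45 = 175.

175 chords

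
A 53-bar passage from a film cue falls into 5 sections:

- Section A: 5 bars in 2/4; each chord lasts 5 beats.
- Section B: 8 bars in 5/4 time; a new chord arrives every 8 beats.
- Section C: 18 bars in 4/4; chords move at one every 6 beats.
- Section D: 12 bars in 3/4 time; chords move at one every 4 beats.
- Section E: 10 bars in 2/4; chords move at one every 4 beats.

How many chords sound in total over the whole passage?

A: 5·2 = 10 beats, 10/5 = 2 chords.
B: 8·5 = 40 beats, 40/8 = 5 chords.
C: 18·4 = 72 beats, 72/6 = 12 chords.
D: 12·3 = 36 beats, 36/4 = 9 chords.
E: 10·2 = 20 beats, 20/4 = 5 chords.
Total: 2 + 5 + 12 + 9 + 5 = 33.

33 chords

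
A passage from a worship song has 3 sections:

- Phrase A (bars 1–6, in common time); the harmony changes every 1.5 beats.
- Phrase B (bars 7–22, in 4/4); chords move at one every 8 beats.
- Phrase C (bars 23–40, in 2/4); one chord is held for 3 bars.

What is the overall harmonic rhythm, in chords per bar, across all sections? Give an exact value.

A: 6 × 4 = 24 beats ÷ 1.5 = 16 chords.
B: 16 × 4 = 64 beats ÷ 8 = 8 chords.
C: 18 × 2 = 36 beats ÷ 6 = 6 chords.
Overall: 30 chords over 40 bars → 30/40 = 0.75 chords per bar.

0.75 chords per bar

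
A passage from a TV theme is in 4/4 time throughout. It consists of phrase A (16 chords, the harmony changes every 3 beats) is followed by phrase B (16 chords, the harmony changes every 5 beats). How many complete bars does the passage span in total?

32 bars

A: 16 × 3 = 48 beats = 12 bars.
B: 16 × 5 = 80 beats = 20 bars.
Total: 12 + 20 = 32 bars.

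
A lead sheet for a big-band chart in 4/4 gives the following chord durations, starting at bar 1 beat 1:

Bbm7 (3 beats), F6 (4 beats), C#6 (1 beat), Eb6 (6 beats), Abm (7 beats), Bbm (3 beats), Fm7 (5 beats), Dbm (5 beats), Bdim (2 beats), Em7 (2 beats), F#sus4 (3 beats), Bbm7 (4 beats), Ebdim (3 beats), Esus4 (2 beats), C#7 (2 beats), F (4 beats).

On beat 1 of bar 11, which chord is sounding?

F#sus4

Beat 1 of bar 11 is beat (11−1)×4 + 1 = 41 overall.
Running totals: Bbm7 ends at 3, F6 ends at 7, C#6 ends at 8, Eb6 ends at 14, Abm ends at 21, Bbm ends at 24, Fm7 ends at 29, Dbm ends at 34, Bdim ends at 36, Em7 ends at 38, F#sus4 ends at 41.
Beat 41 falls within F#sus4.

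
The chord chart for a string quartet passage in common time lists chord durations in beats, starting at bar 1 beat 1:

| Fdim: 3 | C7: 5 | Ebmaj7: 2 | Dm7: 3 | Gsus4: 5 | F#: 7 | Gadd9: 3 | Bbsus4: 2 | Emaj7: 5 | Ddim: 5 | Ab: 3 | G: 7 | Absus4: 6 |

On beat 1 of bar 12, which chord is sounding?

Beat 1 of bar 12 is beat (12−1)×4 + 1 = 45 overall.
Running totals: Fdim ends at 3, C7 ends at 8, Ebmaj7 ends at 10, Dm7 ends at 13, Gsus4 ends at 18, F# ends at 25, Gadd9 ends at 28, Bbsus4 ends at 30, Emaj7 ends at 35, Ddim ends at 40, Ab ends at 43, G ends at 50.
Beat 45 falls within G.

G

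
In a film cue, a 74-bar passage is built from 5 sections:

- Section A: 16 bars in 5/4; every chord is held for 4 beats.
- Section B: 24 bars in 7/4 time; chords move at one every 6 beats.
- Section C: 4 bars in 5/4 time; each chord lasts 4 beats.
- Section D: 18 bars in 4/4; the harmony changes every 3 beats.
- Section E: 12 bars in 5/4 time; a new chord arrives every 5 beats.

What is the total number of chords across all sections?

89 chords

A: 16 bars × 5 beats = 80 beats; 4 beats/chord → 20 chords.
B: 24 bars × 7 beats = 168 beats; 6 beats/chord → 28 chords.
C: 4 bars × 5 beats = 20 beats; 4 beats/chord → 5 chords.
D: 18 bars × 4 beats = 72 beats; 3 beats/chord → 24 chords.
E: 12 bars × 5 beats = 60 beats; 5 beats/chord → 12 chords.
Total: 20 + 28 + 5 + 24 + 12 = 89.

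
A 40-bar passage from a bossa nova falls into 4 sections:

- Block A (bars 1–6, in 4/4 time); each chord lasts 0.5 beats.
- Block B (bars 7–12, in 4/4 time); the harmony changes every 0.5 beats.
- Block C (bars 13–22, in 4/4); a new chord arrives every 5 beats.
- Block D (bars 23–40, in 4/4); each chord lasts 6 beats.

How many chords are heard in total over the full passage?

116 chords

A: 6 bars × 4 beats = 24 beats; 0.5 beats/chord → 48 chords.
B: 6 bars × 4 beats = 24 beats; 0.5 beats/chord → 48 chords.
C: 10 bars × 4 beats = 40 beats; 5 beats/chord → 8 chords.
D: 18 bars × 4 beats = 72 beats; 6 beats/chord → 12 chords.
Total: 48 + 48 + 8 + 12 = 116.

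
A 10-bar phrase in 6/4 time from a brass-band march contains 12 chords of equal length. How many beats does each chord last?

5 beats

10 bars × 6 beats/bar = 60 beats total.
60 beats ÷ 12 chords = 5 beats per chord.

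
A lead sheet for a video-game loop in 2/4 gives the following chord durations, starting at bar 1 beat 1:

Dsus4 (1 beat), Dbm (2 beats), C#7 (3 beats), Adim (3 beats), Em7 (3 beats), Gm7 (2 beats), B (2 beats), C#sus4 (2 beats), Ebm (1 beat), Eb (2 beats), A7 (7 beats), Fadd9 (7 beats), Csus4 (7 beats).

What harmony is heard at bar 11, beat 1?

Eb

Beat 1 of bar 11 is beat (11−1)×2 + 1 = 21 overall.
Running totals: Dsus4 ends at 1, Dbm ends at 3, C#7 ends at 6, Adim ends at 9, Em7 ends at 12, Gm7 ends at 14, B ends at 16, C#sus4 ends at 18, Ebm ends at 19, Eb ends at 21.
Beat 21 falls within Eb.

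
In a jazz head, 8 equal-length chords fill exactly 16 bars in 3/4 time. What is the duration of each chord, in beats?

6 beats

16 bars × 3 beats/bar = 48 beats total.
48 beats ÷ 8 chords = 6 beats per chord.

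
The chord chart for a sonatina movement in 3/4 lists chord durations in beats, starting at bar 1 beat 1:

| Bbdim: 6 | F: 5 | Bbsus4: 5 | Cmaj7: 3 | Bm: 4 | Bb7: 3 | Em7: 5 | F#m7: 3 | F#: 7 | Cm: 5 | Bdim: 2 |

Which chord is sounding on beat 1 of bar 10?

Em7

Beat 1 of bar 10 is beat (10−1)×3 + 1 = 28 overall.
Running totals: Bbdim ends at 6, F ends at 11, Bbsus4 ends at 16, Cmaj7 ends at 19, Bm ends at 23, Bb7 ends at 26, Em7 ends at 31.
Beat 28 falls within Em7.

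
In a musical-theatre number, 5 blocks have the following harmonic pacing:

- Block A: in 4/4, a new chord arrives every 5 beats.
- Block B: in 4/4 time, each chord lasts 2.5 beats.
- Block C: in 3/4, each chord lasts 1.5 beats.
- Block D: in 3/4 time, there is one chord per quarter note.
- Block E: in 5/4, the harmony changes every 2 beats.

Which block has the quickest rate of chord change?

Block D

A: 4 beats/bar ÷ 5 beats/chord = 0.8 chords/bar.
B: 4 beats/bar ÷ 2.5 beats/chord = 1.6 chords/bar.
C: 3 beats/bar ÷ 1.5 beats/chord = 2 chords/bar.
D: 3 beats/bar ÷ 1 beat/chord = 3 chords/bar.
E: 5 beats/bar ÷ 2 beats/chord = 2.5 chords/bar.
Fastest is D at 3 chords/bar.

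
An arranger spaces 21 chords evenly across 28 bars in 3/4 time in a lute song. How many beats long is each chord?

28 bars × 3 beats/bar = 84 beats total.
84 beats ÷ 21 chords = 4 beats per chord.
(That is a whole note.)

4 beats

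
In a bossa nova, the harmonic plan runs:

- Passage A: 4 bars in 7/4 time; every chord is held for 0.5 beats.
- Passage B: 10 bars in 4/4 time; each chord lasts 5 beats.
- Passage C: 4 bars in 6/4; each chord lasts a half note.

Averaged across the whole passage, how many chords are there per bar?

38/9 chords per bar

A: 4 bars of 7 beats is 28 beats; at 0.5 beats each that's 56 chords.
B: 10 bars of 4 beats is 40 beats; at 5 beats each that's 8 chords.
C: 4 bars of 6 beats is 24 beats; at 2 beats each that's 12 chords.
Overall: 76 chords over 18 bars → 76/18 = 38/9 chords per bar.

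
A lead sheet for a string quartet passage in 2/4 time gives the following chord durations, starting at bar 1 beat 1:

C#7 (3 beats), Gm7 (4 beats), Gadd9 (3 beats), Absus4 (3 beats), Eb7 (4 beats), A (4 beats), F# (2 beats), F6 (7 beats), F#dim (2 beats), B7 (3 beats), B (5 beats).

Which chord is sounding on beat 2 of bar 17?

Beat 2 of bar 17 is beat (17−1)×2 + 2 = 34 overall.
Running totals: C#7 ends at 3, Gm7 ends at 7, Gadd9 ends at 10, Absus4 ends at 13, Eb7 ends at 17, A ends at 21, F# ends at 23, F6 ends at 30, F#dim ends at 32, B7 ends at 35.
Beat 34 falls within B7.

B7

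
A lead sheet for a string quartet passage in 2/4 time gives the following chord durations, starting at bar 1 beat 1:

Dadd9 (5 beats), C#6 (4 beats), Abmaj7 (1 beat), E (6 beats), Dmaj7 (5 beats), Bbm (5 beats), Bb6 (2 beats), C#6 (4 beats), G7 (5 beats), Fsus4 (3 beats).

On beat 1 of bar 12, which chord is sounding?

Beat 1 of bar 12 is beat (12−1)×2 + 1 = 23 overall.
Running totals: Dadd9 ends at 5, C#6 ends at 9, Abmaj7 ends at 10, E ends at 16, Dmaj7 ends at 21, Bbm ends at 26.
Beat 23 falls within Bbm.

Bbm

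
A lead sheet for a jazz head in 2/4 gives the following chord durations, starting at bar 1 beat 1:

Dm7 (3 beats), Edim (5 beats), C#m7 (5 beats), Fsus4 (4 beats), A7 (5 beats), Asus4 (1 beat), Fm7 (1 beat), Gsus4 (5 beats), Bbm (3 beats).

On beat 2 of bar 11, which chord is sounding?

A7

Beat 2 of bar 11 is beat (11−1)×2 + 2 = 22 overall.
Running totals: Dm7 ends at 3, Edim ends at 8, C#m7 ends at 13, Fsus4 ends at 17, A7 ends at 22.
Beat 22 falls within A7.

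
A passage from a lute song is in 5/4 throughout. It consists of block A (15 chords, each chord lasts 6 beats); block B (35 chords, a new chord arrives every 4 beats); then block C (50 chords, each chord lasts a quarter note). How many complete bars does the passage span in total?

A: 15 × 6 = 90 beats = 18 bars.
B: 35 × 4 = 140 beats = 28 bars.
C: 50 × 1 = 50 beats = 10 bars.
Total: 18 + 28 + 10 = 56 bars.

56 bars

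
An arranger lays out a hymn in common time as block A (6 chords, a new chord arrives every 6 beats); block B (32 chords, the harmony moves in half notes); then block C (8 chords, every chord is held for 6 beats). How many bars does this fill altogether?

37 bars

A: 6 × 6 = 36 beats = 9 bars.
B: 32 × 2 = 64 beats = 16 bars.
C: 8 × 6 = 48 beats = 12 bars.
Total: 9 + 16 + 12 = 37 bars.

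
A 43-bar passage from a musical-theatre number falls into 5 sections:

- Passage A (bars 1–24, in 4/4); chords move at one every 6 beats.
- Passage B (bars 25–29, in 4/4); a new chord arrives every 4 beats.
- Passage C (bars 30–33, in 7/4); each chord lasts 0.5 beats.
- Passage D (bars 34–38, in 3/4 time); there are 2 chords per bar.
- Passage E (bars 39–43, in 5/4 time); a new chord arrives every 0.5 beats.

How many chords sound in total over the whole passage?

137 chords

A has 96 beats and chords last 6 each, so 16 chords.
B has 20 beats and chords last 4 each, so 5 chords.
C has 28 beats and chords last 0.5 each, so 56 chords.
D has 15 beats and chords last 1.5 each, so 10 chords.
E has 25 beats and chords last 0.5 each, so 50 chords.
Total: 16 + 5 + 56 + 10 + 50 = 137.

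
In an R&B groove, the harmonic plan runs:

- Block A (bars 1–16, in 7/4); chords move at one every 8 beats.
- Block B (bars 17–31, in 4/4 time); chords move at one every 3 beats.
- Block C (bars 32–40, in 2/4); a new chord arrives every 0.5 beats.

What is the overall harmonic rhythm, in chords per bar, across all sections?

1.75 chords per bar

A: 16 bars of 7 beats is 112 beats; at 8 beats each that's 14 chords.
B: 15 bars of 4 beats is 60 beats; at 3 beats each that's 20 chords.
C: 9 bars of 2 beats is 18 beats; at 0.5 beats each that's 36 chords.
Overall: 70 chords over 40 bars → 70/40 = 1.75 chords per bar.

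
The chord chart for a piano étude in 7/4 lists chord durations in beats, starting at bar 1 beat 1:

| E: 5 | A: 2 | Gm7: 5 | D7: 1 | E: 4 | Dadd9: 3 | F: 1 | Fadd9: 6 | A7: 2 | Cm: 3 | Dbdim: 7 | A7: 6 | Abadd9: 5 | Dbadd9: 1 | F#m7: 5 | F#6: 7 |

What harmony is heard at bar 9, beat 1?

F#6

Beat 1 of bar 9 is beat (9−1)×7 + 1 = 57 overall.
Running totals: E ends at 5, A ends at 7, Gm7 ends at 12, D7 ends at 13, E ends at 17, Dadd9 ends at 20, F ends at 21, Fadd9 ends at 27, A7 ends at 29, Cm ends at 32, Dbdim ends at 39, A7 ends at 45, Abadd9 ends at 50, Dbadd9 ends at 51, F#m7 ends at 56, F#6 ends at 63.
Beat 57 falls within F#6.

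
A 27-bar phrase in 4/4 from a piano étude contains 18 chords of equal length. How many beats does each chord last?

27 bars × 4 beats/bar = 108 beats total.
108 beats ÷ 18 chords = 6 beats per chord.

6 beats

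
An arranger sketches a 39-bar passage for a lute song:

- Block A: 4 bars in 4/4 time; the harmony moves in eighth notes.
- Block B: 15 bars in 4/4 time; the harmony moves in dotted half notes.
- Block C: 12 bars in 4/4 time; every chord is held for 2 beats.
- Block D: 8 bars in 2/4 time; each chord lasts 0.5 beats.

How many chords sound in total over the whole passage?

A has 16 beats and chords last 0.5 each, so 32 chords.
B has 60 beats and chords last 3 each, so 20 chords.
C has 48 beats and chords last 2 each, so 24 chords.
D has 16 beats and chords last 0.5 each, so 32 chords.
Total: 32 + 20 + 24 + 32 = 108.

108 chords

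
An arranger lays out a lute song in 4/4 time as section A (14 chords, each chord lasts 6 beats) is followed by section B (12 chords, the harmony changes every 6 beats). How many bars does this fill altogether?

39 bars

A: 14 × 6 = 84 beats = 21 bars.
B: 12 × 6 = 72 beats = 18 bars.
Total: 21 + 18 = 39 bars.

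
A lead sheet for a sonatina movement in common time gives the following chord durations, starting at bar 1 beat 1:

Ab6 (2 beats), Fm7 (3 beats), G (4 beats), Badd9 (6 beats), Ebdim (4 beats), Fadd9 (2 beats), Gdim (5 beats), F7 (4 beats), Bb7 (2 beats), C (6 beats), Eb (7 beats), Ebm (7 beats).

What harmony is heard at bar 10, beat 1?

C

Beat 1 of bar 10 is beat (10−1)×4 + 1 = 37 overall.
Running totals: Ab6 ends at 2, Fm7 ends at 5, G ends at 9, Badd9 ends at 15, Ebdim ends at 19, Fadd9 ends at 21, Gdim ends at 26, F7 ends at 30, Bb7 ends at 32, C ends at 38.
Beat 37 falls within C.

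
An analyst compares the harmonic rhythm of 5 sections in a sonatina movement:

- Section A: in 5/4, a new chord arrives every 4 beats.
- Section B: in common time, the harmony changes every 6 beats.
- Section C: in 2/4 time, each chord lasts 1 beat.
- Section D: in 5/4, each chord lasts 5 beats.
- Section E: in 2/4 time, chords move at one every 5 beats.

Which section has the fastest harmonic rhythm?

Section C

A: each chord is 4 beats in 5/4, so 1.25 per bar.
B: each chord is 6 beats in 4/4, so 2/3 per bar.
C: each chord is 1 beat in 2/4, so 2 per bar.
D: each chord is 5 beats in 5/4, so 1 per bar.
E: each chord is 5 beats in 2/4, so 0.4 per bar.
Fastest is C at 2 chords/bar.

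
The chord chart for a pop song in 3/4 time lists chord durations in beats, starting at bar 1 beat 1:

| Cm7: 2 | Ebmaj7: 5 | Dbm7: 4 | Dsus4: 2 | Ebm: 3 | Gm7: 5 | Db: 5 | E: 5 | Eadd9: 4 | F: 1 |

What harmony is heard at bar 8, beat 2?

Beat 2 of bar 8 is beat (8−1)×3 + 2 = 23 overall.
Running totals: Cm7 ends at 2, Ebmaj7 ends at 7, Dbm7 ends at 11, Dsus4 ends at 13, Ebm ends at 16, Gm7 ends at 21, Db ends at 26.
Beat 23 falls within Db.

Db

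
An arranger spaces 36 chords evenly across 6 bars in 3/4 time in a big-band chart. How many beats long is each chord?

0.5 beats

6 bars × 3 beats/bar = 18 beats total.
18 beats ÷ 36 chords = 0.5 beats per chord.
(That is an eighth note.)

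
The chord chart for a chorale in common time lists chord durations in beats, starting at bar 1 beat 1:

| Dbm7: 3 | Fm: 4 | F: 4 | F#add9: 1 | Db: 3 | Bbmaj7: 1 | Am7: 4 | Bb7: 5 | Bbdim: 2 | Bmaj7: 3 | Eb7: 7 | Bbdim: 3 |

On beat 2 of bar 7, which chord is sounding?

Bbdim

Beat 2 of bar 7 is beat (7−1)×4 + 2 = 26 overall.
Running totals: Dbm7 ends at 3, Fm ends at 7, F ends at 11, F#add9 ends at 12, Db ends at 15, Bbmaj7 ends at 16, Am7 ends at 20, Bb7 ends at 25, Bbdim ends at 27.
Beat 26 falls within Bbdim.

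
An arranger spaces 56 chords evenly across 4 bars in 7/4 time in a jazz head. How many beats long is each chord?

0.5 beats

4 bars × 7 beats/bar = 28 beats total.
28 beats ÷ 56 chords = 0.5 beats per chord.
(That is an eighth note.)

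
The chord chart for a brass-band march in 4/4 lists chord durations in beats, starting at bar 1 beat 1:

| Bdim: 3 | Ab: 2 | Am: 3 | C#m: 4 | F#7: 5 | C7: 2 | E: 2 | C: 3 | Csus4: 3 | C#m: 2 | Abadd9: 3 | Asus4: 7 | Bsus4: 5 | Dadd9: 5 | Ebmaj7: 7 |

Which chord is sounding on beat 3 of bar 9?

Asus4

Beat 3 of bar 9 is beat (9−1)×4 + 3 = 35 overall.
Running totals: Bdim ends at 3, Ab ends at 5, Am ends at 8, C#m ends at 12, F#7 ends at 17, C7 ends at 19, E ends at 21, C ends at 24, Csus4 ends at 27, C#m ends at 29, Abadd9 ends at 32, Asus4 ends at 39.
Beat 35 falls within Asus4.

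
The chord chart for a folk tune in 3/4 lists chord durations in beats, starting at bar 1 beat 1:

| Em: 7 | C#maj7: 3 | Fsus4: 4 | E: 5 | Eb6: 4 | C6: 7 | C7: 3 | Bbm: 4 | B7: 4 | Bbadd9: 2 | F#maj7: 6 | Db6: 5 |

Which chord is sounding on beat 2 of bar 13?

Beat 2 of bar 13 is beat (13−1)×3 + 2 = 38 overall.
Running totals: Em ends at 7, C#maj7 ends at 10, Fsus4 ends at 14, E ends at 19, Eb6 ends at 23, C6 ends at 30, C7 ends at 33, Bbm ends at 37, B7 ends at 41.
Beat 38 falls within B7.

B7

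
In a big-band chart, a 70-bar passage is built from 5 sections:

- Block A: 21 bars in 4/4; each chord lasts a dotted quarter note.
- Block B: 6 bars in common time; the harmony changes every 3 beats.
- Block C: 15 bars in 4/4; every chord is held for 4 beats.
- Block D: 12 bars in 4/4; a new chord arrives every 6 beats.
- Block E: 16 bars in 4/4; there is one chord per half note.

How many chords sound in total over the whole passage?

A has 84 beats and chords last 1.5 each, so 56 chords.
B has 24 beats and chords last 3 each, so 8 chords.
C has 60 beats and chords last 4 each, so 15 chords.
D has 48 beats and chords last 6 each, so 8 chords.
E has 64 beats and chords last 2 each, so 32 chords.
Total: 56 + 8 + 15 + 8 + 32 = 119.

119 chords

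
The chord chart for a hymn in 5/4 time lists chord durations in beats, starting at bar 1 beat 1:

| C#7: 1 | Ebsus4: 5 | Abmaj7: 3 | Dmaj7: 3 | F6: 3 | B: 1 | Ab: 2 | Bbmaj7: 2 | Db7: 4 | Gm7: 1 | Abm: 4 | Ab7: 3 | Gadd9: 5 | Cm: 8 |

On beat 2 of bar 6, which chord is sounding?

Beat 2 of bar 6 is beat (6−1)×5 + 2 = 27 overall.
Running totals: C#7 ends at 1, Ebsus4 ends at 6, Abmaj7 ends at 9, Dmaj7 ends at 12, F6 ends at 15, B ends at 16, Ab ends at 18, Bbmaj7 ends at 20, Db7 ends at 24, Gm7 ends at 25, Abm ends at 29.
Beat 27 falls within Abm.

Abm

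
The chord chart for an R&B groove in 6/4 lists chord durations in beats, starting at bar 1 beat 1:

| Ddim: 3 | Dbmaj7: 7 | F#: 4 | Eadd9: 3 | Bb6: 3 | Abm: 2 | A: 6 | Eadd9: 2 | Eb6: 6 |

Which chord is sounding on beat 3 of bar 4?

Beat 3 of bar 4 is beat (4−1)×6 + 3 = 21 overall.
Running totals: Ddim ends at 3, Dbmaj7 ends at 10, F# ends at 14, Eadd9 ends at 17, Bb6 ends at 20, Abm ends at 22.
Beat 21 falls within Abm.

Abm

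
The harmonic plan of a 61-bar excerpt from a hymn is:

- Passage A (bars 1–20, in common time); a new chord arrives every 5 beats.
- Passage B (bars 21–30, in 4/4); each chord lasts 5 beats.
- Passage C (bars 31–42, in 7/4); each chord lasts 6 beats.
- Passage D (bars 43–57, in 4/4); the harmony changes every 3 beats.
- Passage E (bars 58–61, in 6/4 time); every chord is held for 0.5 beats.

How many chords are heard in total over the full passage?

A has 80 beats and chords last 5 each, so 16 chords.
B has 40 beats and chords last 5 each, so 8 chords.
C has 84 beats and chords last 6 each, so 14 chords.
D has 60 beats and chords last 3 each, so 20 chords.
E has 24 beats and chords last 0.5 each, so 48 chords.
Total: 16 + 8 + 14 + 20 + 48 = 106.

106 chords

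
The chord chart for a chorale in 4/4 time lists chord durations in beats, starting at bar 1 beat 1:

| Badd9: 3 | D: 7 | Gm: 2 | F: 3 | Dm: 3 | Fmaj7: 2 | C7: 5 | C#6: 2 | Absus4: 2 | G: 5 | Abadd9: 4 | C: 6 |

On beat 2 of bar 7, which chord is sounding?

C#6

Beat 2 of bar 7 is beat (7−1)×4 + 2 = 26 overall.
Running totals: Badd9 ends at 3, D ends at 10, Gm ends at 12, F ends at 15, Dm ends at 18, Fmaj7 ends at 20, C7 ends at 25, C#6 ends at 27.
Beat 26 falls within C#6.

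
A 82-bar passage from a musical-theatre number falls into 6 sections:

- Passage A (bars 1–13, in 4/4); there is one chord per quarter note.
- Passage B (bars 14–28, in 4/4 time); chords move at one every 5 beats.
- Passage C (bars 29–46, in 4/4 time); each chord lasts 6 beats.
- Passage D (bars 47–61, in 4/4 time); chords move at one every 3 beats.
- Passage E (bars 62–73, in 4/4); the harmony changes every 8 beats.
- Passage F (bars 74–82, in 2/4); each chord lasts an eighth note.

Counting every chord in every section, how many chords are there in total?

A has 52 beats and chords last 1 each, so 52 chords.
B has 60 beats and chords last 5 each, so 12 chords.
C has 72 beats and chords last 6 each, so 12 chords.
D has 60 beats and chords last 3 each, so 20 chords.
E has 48 beats and chords last 8 each, so 6 chords.
F has 18 beats and chords last 0.5 each, so 36 chords.
Total: 52 + 12 + 12 + 20 + 6 + 36 = 138.

138 chords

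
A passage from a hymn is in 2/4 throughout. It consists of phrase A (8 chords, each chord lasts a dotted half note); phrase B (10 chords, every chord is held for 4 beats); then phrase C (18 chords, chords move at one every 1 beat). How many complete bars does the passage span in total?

A: 8 × 3 = 24 beats = 12 bars.
B: 10 × 4 = 40 beats = 20 bars.
C: 18 × 1 = 18 beats = 9 bars.
Total: 12 + 20 + 9 = 41 bars.

41 bars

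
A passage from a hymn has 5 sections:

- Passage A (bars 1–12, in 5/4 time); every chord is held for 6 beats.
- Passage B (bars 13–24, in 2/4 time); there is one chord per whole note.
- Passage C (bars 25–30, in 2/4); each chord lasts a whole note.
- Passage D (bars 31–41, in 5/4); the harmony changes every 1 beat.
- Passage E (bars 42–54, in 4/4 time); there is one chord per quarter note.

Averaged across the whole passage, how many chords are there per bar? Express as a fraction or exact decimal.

7/3 chords per bar

A: 12 bars of 5 beats is 60 beats; at 6 beats each that's 10 chords.
B: 12 bars of 2 beats is 24 beats; at 4 beats each that's 6 chords.
C: 6 bars of 2 beats is 12 beats; at 4 beats each that's 3 chords.
D: 11 bars of 5 beats is 55 beats; at 1 beat each that's 55 chords.
E: 13 bars of 4 beats is 52 beats; at 1 beat each that's 52 chords.
Overall: 126 chords over 54 bars → 126/54 = 7/3 chords per bar.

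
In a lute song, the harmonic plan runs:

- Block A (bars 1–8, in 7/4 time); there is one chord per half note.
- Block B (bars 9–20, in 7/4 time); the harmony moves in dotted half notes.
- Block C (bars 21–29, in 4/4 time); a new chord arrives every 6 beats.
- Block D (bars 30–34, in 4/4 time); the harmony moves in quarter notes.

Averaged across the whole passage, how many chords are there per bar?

A: 8 bars of 7 beats is 56 beats; at 2 beats each that's 28 chords.
B: 12 bars of 7 beats is 84 beats; at 3 beats each that's 28 chords.
C: 9 bars of 4 beats is 36 beats; at 6 beats each that's 6 chords.
D: 5 bars of 4 beats is 20 beats; at 1 beat each that's 20 chords.
Overall: 82 chords over 34 bars → 82/34 = 41/17 chords per bar.

41/17 chords per bar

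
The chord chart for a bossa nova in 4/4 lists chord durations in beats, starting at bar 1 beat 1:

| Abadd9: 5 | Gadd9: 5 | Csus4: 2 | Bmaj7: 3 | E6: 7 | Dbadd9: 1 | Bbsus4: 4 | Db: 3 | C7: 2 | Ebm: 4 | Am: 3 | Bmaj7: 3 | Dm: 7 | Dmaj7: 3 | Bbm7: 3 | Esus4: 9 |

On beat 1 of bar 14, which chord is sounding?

Bbm7

Beat 1 of bar 14 is beat (14−1)×4 + 1 = 53 overall.
Running totals: Abadd9 ends at 5, Gadd9 ends at 10, Csus4 ends at 12, Bmaj7 ends at 15, E6 ends at 22, Dbadd9 ends at 23, Bbsus4 ends at 27, Db ends at 30, C7 ends at 32, Ebm ends at 36, Am ends at 39, Bmaj7 ends at 42, Dm ends at 49, Dmaj7 ends at 52, Bbm7 ends at 55.
Beat 53 falls within Bbm7.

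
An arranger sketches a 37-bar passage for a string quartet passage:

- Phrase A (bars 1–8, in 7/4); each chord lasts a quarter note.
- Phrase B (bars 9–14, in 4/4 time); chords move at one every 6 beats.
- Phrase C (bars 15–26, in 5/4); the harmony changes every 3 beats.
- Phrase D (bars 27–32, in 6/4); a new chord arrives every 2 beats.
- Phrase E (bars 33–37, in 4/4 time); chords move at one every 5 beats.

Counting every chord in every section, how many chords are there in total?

102 chords

A: 8 bars × 7 beats = 56 beats; 1 beat/chord → 56 chords.
B: 6 bars × 4 beats = 24 beats; 6 beats/chord → 4 chords.
C: 12 bars × 5 beats = 60 beats; 3 beats/chord → 20 chords.
D: 6 bars × 6 beats = 36 beats; 2 beats/chord → 18 chords.
E: 5 bars × 4 beats = 20 beats; 5 beats/chord → 4 chords.
Total: 56 + 4 + 20 + 18 + 4 = 102.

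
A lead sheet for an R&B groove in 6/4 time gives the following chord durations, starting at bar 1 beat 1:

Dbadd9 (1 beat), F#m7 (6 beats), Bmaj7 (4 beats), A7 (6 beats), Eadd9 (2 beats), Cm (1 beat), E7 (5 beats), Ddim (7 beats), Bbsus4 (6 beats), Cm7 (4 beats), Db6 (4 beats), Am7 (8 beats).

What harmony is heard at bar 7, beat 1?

Bbsus4

Beat 1 of bar 7 is beat (7−1)×6 + 1 = 37 overall.
Running totals: Dbadd9 ends at 1, F#m7 ends at 7, Bmaj7 ends at 11, A7 ends at 17, Eadd9 ends at 19, Cm ends at 20, E7 ends at 25, Ddim ends at 32, Bbsus4 ends at 38.
Beat 37 falls within Bbsus4.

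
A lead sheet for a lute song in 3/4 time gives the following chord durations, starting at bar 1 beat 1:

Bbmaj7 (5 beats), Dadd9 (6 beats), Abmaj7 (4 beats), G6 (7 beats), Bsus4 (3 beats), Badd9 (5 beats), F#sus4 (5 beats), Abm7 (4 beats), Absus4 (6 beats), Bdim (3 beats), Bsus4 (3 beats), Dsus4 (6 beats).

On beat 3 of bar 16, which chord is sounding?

Bdim

Beat 3 of bar 16 is beat (16−1)×3 + 3 = 48 overall.
Running totals: Bbmaj7 ends at 5, Dadd9 ends at 11, Abmaj7 ends at 15, G6 ends at 22, Bsus4 ends at 25, Badd9 ends at 30, F#sus4 ends at 35, Abm7 ends at 39, Absus4 ends at 45, Bdim ends at 48.
Beat 48 falls within Bdim.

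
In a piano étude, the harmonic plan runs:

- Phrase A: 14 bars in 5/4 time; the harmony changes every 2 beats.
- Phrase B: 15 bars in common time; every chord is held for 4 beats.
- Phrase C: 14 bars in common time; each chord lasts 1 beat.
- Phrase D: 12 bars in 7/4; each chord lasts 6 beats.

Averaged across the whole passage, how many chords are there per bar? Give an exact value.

A: 14 × 5 = 70 beats ÷ 2 = 35 chords.
B: 15 × 4 = 60 beats ÷ 4 = 15 chords.
C: 14 × 4 = 56 beats ÷ 1 = 56 chords.
D: 12 × 7 = 84 beats ÷ 6 = 14 chords.
Overall: 120 chords over 55 bars → 120/55 = 24/11 chords per bar.

24/11 chords per bar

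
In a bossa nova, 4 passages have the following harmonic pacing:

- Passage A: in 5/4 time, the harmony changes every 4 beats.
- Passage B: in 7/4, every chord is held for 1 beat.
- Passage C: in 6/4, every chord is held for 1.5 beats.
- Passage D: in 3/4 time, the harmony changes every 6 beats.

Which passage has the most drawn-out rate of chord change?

Passage D

A: each chord is 4 beats in 5/4, so 1.25 per bar.
B: each chord is 1 beat in 7/4, so 7 per bar.
C: each chord is 1.5 beats in 6/4, so 4 per bar.
D: each chord is 6 beats in 3/4, so 0.5 per bar.
Slowest is D at 0.5 chords/bar.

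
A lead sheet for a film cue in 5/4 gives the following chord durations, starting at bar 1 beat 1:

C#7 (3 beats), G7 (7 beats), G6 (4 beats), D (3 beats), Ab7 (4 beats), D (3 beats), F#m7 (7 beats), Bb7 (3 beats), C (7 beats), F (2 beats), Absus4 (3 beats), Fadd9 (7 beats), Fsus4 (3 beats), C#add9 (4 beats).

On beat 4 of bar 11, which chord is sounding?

Fsus4

Beat 4 of bar 11 is beat (11−1)×5 + 4 = 54 overall.
Running totals: C#7 ends at 3, G7 ends at 10, G6 ends at 14, D ends at 17, Ab7 ends at 21, D ends at 24, F#m7 ends at 31, Bb7 ends at 34, C ends at 41, F ends at 43, Absus4 ends at 46, Fadd9 ends at 53, Fsus4 ends at 56.
Beat 54 falls within Fsus4.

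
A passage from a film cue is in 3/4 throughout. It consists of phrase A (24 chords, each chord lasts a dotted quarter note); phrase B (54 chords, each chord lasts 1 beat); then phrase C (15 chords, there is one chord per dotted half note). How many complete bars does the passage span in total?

A: 24 × 1.5 = 36 beats = 12 bars.
B: 54 × 1 = 54 beats = 18 bars.
C: 15 × 3 = 45 beats = 15 bars.
Total: 12 + 18 + 15 = 45 bars.

45 bars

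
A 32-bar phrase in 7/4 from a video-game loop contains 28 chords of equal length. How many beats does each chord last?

32 bars × 7 beats/bar = 224 beats total.
224 beats ÷ 28 chords = 8 beats per chord.

8 beats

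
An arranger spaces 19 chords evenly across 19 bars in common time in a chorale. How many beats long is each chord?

4 beats

19 bars × 4 beats/bar = 76 beats total.
76 beats ÷ 19 chords = 4 beats per chord.
(That is a whole note.)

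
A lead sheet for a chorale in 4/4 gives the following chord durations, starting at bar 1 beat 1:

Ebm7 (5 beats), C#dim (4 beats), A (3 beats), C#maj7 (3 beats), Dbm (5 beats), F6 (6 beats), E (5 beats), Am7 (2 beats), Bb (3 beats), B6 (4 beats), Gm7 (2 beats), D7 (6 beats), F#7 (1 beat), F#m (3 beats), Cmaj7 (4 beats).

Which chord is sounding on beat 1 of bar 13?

Beat 1 of bar 13 is beat (13−1)×4 + 1 = 49 overall.
Running totals: Ebm7 ends at 5, C#dim ends at 9, A ends at 12, C#maj7 ends at 15, Dbm ends at 20, F6 ends at 26, E ends at 31, Am7 ends at 33, Bb ends at 36, B6 ends at 40, Gm7 ends at 42, D7 ends at 48, F#7 ends at 49.
Beat 49 falls within F#7.

F#7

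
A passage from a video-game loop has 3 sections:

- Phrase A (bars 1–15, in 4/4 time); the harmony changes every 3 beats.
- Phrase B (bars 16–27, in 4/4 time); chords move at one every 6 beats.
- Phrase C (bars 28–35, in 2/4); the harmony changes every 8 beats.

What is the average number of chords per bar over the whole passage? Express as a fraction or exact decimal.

6/7 chords per bar

A: 15 bars of 4 beats is 60 beats; at 3 beats each that's 20 chords.
B: 12 bars of 4 beats is 48 beats; at 6 beats each that's 8 chords.
C: 8 bars of 2 beats is 16 beats; at 8 beats each that's 2 chords.
Overall: 30 chords over 35 bars → 30/35 = 6/7 chords per bar.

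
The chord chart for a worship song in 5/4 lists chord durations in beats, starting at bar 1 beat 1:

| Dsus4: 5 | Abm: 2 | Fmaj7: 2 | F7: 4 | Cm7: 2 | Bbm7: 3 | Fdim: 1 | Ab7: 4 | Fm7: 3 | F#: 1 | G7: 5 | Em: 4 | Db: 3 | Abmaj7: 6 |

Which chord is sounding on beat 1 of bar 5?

Ab7

Beat 1 of bar 5 is beat (5−1)×5 + 1 = 21 overall.
Running totals: Dsus4 ends at 5, Abm ends at 7, Fmaj7 ends at 9, F7 ends at 13, Cm7 ends at 15, Bbm7 ends at 18, Fdim ends at 19, Ab7 ends at 23.
Beat 21 falls within Ab7.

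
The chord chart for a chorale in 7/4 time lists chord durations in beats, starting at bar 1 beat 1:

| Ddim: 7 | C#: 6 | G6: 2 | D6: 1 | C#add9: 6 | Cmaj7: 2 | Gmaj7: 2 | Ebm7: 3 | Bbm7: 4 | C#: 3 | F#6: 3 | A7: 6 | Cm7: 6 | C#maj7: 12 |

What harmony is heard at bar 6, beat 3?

Beat 3 of bar 6 is beat (6−1)×7 + 3 = 38 overall.
Running totals: Ddim ends at 7, C# ends at 13, G6 ends at 15, D6 ends at 16, C#add9 ends at 22, Cmaj7 ends at 24, Gmaj7 ends at 26, Ebm7 ends at 29, Bbm7 ends at 33, C# ends at 36, F#6 ends at 39.
Beat 38 falls within F#6.

F#6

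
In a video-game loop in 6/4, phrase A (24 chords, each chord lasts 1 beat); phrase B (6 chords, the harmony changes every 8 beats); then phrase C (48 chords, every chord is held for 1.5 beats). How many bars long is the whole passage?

24 bars

A: 24 × 1 = 24 beats = 4 bars.
B: 6 × 8 = 48 beats = 8 bars.
C: 48 × 1.5 = 72 beats = 12 bars.
Total: 4 + 8 + 12 = 24 bars.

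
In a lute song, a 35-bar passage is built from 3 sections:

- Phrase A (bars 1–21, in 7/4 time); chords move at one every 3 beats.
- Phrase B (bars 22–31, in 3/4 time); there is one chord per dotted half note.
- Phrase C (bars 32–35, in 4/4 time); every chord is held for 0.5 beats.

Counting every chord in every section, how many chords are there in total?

91 chords

A has 147 beats and chords last 3 each, so 49 chords.
B has 30 beats and chords last 3 each, so 10 chords.
C has 16 beats and chords last 0.5 each, so 32 chords.
Total: 49 + 10 + 32 = 91.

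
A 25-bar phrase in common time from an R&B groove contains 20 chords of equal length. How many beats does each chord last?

25 bars × 4 beats/bar = 100 beats total.
100 beats ÷ 20 chords = 5 beats per chord.

5 beats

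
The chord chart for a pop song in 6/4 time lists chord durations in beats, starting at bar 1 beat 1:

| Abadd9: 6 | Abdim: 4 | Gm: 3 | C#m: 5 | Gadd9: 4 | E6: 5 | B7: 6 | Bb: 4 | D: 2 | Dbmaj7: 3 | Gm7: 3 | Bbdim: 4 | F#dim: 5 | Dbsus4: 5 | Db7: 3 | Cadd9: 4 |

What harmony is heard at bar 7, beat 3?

D

Beat 3 of bar 7 is beat (7−1)×6 + 3 = 39 overall.
Running totals: Abadd9 ends at 6, Abdim ends at 10, Gm ends at 13, C#m ends at 18, Gadd9 ends at 22, E6 ends at 27, B7 ends at 33, Bb ends at 37, D ends at 39.
Beat 39 falls within D.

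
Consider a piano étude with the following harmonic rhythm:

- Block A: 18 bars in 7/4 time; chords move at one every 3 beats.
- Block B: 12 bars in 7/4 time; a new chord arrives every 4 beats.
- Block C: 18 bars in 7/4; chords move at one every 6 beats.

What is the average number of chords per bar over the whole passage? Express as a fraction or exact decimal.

1.75 chords per bar

A: 18 bars of 7 beats is 126 beats; at 3 beats each that's 42 chords.
B: 12 bars of 7 beats is 84 beats; at 4 beats each that's 21 chords.
C: 18 bars of 7 beats is 126 beats; at 6 beats each that's 21 chords.
Overall: 84 chords over 48 bars → 84/48 = 1.75 chords per bar.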